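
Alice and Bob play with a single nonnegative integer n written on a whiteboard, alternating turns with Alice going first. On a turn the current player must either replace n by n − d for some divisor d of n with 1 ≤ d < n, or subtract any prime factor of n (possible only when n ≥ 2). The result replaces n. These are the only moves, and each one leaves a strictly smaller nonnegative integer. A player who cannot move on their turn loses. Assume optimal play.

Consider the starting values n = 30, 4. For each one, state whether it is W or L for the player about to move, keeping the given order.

30: W, 4: L

Label each position W (a win for the player to move) or L (a loss). A position with no legal move is L; any other position is W exactly when some move reaches an L, and L when every move reaches a W.
n=0: no move → L
n=1: no move → L
n=2: →0(L), so W
n=3: →0(L), so W
n=4: →2(W), 3(W) — all W, so L
n=5: →0(L), so W
n=6: →4(L), so W
n=7: →0(L), so W
n=8: →4(L), so W
n=9: →6(W), 8(W) — all W, so L
n=10: →9(L), so W
n=11: →0(L), so W
n=12: →9(L), so W
n=13: →0(L), so W
n=14: →7(W), 12(W), 13(W) — all W, so L
n=15: →14(L), so W
n=16: →14(L), so W
n=17: →0(L), so W
n=18: →9(L), so W
n=19: →0(L), so W
n=20: →10(W), 15(W), 16(W), 18(W), 19(W) — all W, so L
n=21: →14(L), so W
n=22: →20(L), so W
n=23: →0(L), so W
n=24: →20(L), so W
n=25: →20(L), so W
n=26: →13(W), 24(W), 25(W) — all W, so L
n=27: →26(L), so W
n=28: →14(L), so W
n=29: →0(L), so W
n=30: →20(L), so W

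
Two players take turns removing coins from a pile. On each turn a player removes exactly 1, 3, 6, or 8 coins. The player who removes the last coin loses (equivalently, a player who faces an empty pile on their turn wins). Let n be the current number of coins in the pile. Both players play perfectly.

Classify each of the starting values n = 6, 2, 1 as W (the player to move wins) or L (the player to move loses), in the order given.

6: W, 2: W, 1: L

Label each position W (a win for the player to move) or L (a loss). A position with no legal move is W; any other position is W exactly when some move reaches an L, and L when every move reaches a W.
n=0: no move; the opponent has just taken the last coin and therefore loses → W
n=1: →0(W) only, which is W, so L
n=2: →1(L), so W
n=3: →2(W), 0(W) — all W, so L
n=4: →3(L), so W
n=5: →4(W), 2(W) — all W, so L
n=6: →5(L), so W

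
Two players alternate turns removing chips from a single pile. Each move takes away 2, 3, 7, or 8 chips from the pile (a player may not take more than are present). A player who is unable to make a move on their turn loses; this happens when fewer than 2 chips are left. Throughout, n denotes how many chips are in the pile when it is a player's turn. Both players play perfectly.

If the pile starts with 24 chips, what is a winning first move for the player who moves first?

Classify positions by backward induction: terminal positions (no move available) are L. From any other position, the mover wins iff some move reaches an L.
n=0: no move → L
n=1: no move → L
n=2: W (go to 0, an L position)
n=3: W (go to 1, an L position)
n=4: W (go to 1, an L position)
n=5: L (options 3(W), 2(W) are all W)
n=6: L (options 4(W), 3(W) are all W)
n=7: W (go to 5, an L position)
n=8: W (go to 6, an L position)
n=9: W (go to 6, an L position)
n=10: L (options 8(W), 7(W), 3(W), 2(W) are all W)
n=11: L (options 9(W), 8(W), 4(W), 3(W) are all W)
n=12: W (go to 10, an L position)
n=13: W (go to 11, an L position)
n=14: W (go to 11, an L position)
n=15: L (options 13(W), 12(W), 8(W), 7(W) are all W)
n=16: L (options 14(W), 13(W), 9(W), 8(W) are all W)
n=17: W (go to 15, an L position)
n=18: W (go to 16, an L position)
n=19: W (go to 16, an L position)
n=20: L (options 18(W), 17(W), 13(W), 12(W) are all W)
n=21: L (options 19(W), 18(W), 14(W), 13(W) are all W)
n=22: W (go to 20, an L position)
n=23: W (go to 21, an L position)
n=24: W (go to 21, an L position)
From 24, the L positions reachable in one move are: 21, 16. Any move reaching one of these is winning.

Remove 3, leaving 21.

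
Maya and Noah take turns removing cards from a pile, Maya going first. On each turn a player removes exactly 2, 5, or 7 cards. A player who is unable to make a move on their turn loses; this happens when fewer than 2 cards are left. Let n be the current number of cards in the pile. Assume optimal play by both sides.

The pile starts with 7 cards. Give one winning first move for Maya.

Build the W/L table. Terminal = L. A non-terminal position is W if it has a move to some L; otherwise it is L.
n=0: no move → L
n=1: no move → L
n=2: W (go to 0, an L position)
n=3: W (go to 1, an L position)
n=4: L (sole option 2(W) is W)
n=5: W (go to 0, an L position)
n=6: W (go to 4, an L position)
n=7: W (go to 0, an L position)
From 7, the L positions reachable in one move are: 0.

Remove 7, leaving 0.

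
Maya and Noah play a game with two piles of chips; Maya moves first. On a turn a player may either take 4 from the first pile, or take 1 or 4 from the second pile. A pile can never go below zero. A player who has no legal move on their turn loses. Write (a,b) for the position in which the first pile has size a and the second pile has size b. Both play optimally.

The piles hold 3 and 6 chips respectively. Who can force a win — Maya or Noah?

Work bottom-up. With no move the player to move loses. Otherwise the position is W if at least one move leads to an L position for the opponent, and L if every move leads to a W.
No move ever increases a pile, so every position that can arise here has a ≤ 3 and b ≤ 6; it is enough to label the cells with 0 ≤ a ≤ 3 and 0 ≤ b ≤ 6.
Every move lowers a or b (never raises either), so fill the grid row by row in increasing a, and left to right within a row: each cell's successors are then already labelled.
      b=0  b=1  b=2  b=3  b=4  b=5  b=6
a=0:    L    W    L    W    W    L    W
a=1:    L    W    L    W    W    L    W
a=2:    L    W    L    W    W    L    W
a=3:    L    W    L    W    W    L    W
Cells with no legal move (terminal, hence L): (0,0), (1,0), (2,0), (3,0).
The remaining L cells, each justified by listing all of its moves:
(0,2): L (sole option (0,1)(W) is W)
(0,5): L (options (0,4)(W), (0,1)(W) are all W)
(1,2): L (sole option (1,1)(W) is W)
(1,5): L (options (1,4)(W), (1,1)(W) are all W)
(2,2): L (sole option (2,1)(W) is W)
(2,5): L (options (2,4)(W), (2,1)(W) are all W)
(3,2): L (sole option (3,1)(W) is W)
(3,5): L (options (3,4)(W), (3,1)(W) are all W)
Every other cell has at least one move into one of the L cells above, so it is W.
From (3,6) Maya can move to (3,5), reaching an L position.

Maya wins.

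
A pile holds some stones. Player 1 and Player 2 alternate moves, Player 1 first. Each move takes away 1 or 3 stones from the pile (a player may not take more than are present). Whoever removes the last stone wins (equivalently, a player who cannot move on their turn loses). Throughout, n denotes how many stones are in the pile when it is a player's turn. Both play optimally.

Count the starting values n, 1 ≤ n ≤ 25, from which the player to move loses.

Build the W/L table. Terminal = L. A non-terminal position is W if it has a move to some L; otherwise it is L.
n=0: no move → L
n=1: reaches L-position 0 → W
n=2: only reaches 1(W), which is W → L
n=3: reaches L-position 2 → W
n=4: only reaches 3(W), 1(W), all W → L
n=5: reaches L-position 4 → W
n=6: only reaches 5(W), 3(W), all W → L
n=7: reaches L-position 6 → W
n=8: only reaches 7(W), 5(W), all W → L
n=9: reaches L-position 8 → W
n=10: only reaches 9(W), 7(W), all W → L
n=11: reaches L-position 10 → W
n=12: only reaches 11(W), 9(W), all W → L
n=13: reaches L-position 12 → W
n=14: only reaches 13(W), 11(W), all W → L
n=15: reaches L-position 14 → W
n=16: only reaches 15(W), 13(W), all W → L
n=17: reaches L-position 16 → W
n=18: only reaches 17(W), 15(W), all W → L
n=19: reaches L-position 18 → W
n=20: only reaches 19(W), 17(W), all W → L
n=21: reaches L-position 20 → W
n=22: only reaches 21(W), 19(W), all W → L
n=23: reaches L-position 22 → W
n=24: only reaches 23(W), 21(W), all W → L
n=25: reaches L-position 24 → W
L entries with 1 ≤ n ≤ 25 (n=0 is outside the asked range and is not counted): n = 2, 4, 6, 8, 10, 12, 14, 16, 18, 20, 22, 24; that makes 12.

12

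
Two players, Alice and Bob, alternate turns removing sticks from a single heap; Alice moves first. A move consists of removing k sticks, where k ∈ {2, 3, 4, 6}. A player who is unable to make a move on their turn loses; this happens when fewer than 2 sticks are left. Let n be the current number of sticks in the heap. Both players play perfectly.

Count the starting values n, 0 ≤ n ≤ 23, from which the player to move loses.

Label each position W (a win for the player to move) or L (a loss). A position with no legal move is L; any other position is W exactly when some move reaches an L, and L when every move reaches a W.
n=0: no move → L
n=1: no move → L
n=2: →0(L), so W
n=3: →1(L), so W
n=4: →1(L), so W
n=5: →1(L), so W
n=6: →0(L), so W
n=7: →1(L), so W
n=8: →6(W), 5(W), 4(W), 2(W) — all W, so L
n=9: →7(W), 6(W), 5(W), 3(W) — all W, so L
n=10: →8(L), so W
n=11: →9(L), so W
n=12: →9(L), so W
n=13: →9(L), so W
n=14: →8(L), so W
n=15: →9(L), so W
n=16: →14(W), 13(W), 12(W), 10(W) — all W, so L
n=17: →15(W), 14(W), 13(W), 11(W) — all W, so L
n=18: →16(L), so W
n=19: →17(L), so W
n=20: →17(L), so W
n=21: →17(L), so W
n=22: →16(L), so W
n=23: →17(L), so W
L entries with 0 ≤ n ≤ 23: n = 0, 1, 8, 9, 16, 17; that makes 6.

6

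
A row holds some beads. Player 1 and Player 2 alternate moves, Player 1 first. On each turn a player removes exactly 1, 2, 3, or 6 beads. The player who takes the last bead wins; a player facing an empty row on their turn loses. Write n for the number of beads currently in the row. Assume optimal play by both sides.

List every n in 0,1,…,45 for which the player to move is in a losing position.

0, 4, 8, 12, 16, 20, 24, 28, 32, 36, 40, 44

Use the standard recursion: the mover loses at a terminal position; elsewhere, the mover wins exactly when some move hands the opponent an L position.
n=0: no move → L
n=1: →0(L), so W
n=2: →0(L), so W
n=3: →0(L), so W
n=4: →3(W), 2(W), 1(W) — all W, so L
n=5: →4(L), so W
n=6: →4(L), so W
n=7: →4(L), so W
n=8: →7(W), 6(W), 5(W), 2(W) — all W, so L
n=9: →8(L), so W
n=10: →8(L), so W
n=11: →8(L), so W
n=12: →11(W), 10(W), 9(W), 6(W) — all W, so L
n=13: →12(L), so W
n=14: →12(L), so W
n=15: →12(L), so W
n=16: →15(W), 14(W), 13(W), 10(W) — all W, so L
n=17: →16(L), so W
n=18: →16(L), so W
n=19: →16(L), so W
n=20: →19(W), 18(W), 17(W), 14(W) — all W, so L
n=21: →20(L), so W
n=22: →20(L), so W
n=23: →20(L), so W
n=24: →23(W), 22(W), 21(W), 18(W) — all W, so L
n=25: →24(L), so W
n=26: →24(L), so W
n=27: →24(L), so W
n=28: →27(W), 26(W), 25(W), 22(W) — all W, so L
n=29: →28(L), so W
n=30: →28(L), so W
n=31: →28(L), so W
n=32: →31(W), 30(W), 29(W), 26(W) — all W, so L
n=33: →32(L), so W
n=34: →32(L), so W
n=35: →32(L), so W
n=36: →35(W), 34(W), 33(W), 30(W) — all W, so L
n=37: →36(L), so W
n=38: →36(L), so W
n=39: →36(L), so W
n=40: →39(W), 38(W), 37(W), 34(W) — all W, so L
n=41: →40(L), so W
n=42: →40(L), so W
n=43: →40(L), so W
n=44: →43(W), 42(W), 41(W), 38(W) — all W, so L
n=45: →44(L), so W
Reading off the rows marked L gives the requested list; there are 12 such values of n.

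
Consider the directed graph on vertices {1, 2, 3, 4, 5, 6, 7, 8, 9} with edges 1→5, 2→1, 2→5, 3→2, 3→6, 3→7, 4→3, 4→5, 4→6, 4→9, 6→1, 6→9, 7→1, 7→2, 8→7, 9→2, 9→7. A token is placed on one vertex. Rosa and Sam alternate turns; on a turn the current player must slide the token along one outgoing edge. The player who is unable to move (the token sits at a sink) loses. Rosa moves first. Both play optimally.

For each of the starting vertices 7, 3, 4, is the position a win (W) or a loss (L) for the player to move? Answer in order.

Classify positions by backward induction: terminal positions (no move available) are L. From any other position, the mover wins iff some move reaches an L.
Every edge goes from a vertex to one that appears earlier in the order 5, 1, 2, 7, 9, 8, 6, 3, 4, so processing vertices in that order labels each vertex after all of its successors.
5: no outgoing edge → L
1: →5(L), so W
2: →5(L), so W
7: →2(W), 1(W) — all W, so L
9: →7(L), so W
8: →7(L), so W
6: →9(W), 1(W) — all W, so L
3: →6(L), so W
4: →6(L), so W

7: L, 3: W, 4: W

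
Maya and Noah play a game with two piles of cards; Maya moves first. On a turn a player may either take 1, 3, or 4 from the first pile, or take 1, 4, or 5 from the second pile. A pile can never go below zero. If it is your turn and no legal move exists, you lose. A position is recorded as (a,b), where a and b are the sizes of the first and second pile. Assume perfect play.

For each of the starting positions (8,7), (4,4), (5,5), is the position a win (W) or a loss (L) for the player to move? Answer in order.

Positions with no move are L. A position that does have a move is losing for the player to move precisely when every available move leads to a winning position for the opponent. Fill in the labels:
No move ever increases a pile, so every position that can arise here has a ≤ 8 and b ≤ 7; it is enough to label the cells with 0 ≤ a ≤ 8 and 0 ≤ b ≤ 7.
Every move lowers a or b (never raises either), so fill the grid row by row in increasing a, and left to right within a row: each cell's successors are then already labelled.
      b=0  b=1  b=2  b=3  b=4  b=5  b=6  b=7
a=0:    L    W    L    W    W    W    W    W
a=1:    W    L    W    L    W    W    W    W
a=2:    L    W    L    W    W    W    W    W
a=3:    W    L    W    L    W    W    W    W
a=4:    W    W    W    W    L    W    L    W
a=5:    W    W    W    W    W    L    W    L
a=6:    W    W    W    W    L    W    L    W
a=7:    L    W    L    W    W    W    W    W
a=8:    W    L    W    L    W    W    W    W
Cells with no legal move (terminal, hence L): (0,0).
The remaining L cells, each justified by listing all of its moves:
(0,2): →(0,1)(W) only, which is W, so L
(1,1): →(0,1)(W), (1,0)(W) — all W, so L
(1,3): →(0,3)(W), (1,2)(W) — all W, so L
(2,0): →(1,0)(W) only, which is W, so L
(2,2): →(1,2)(W), (2,1)(W) — all W, so L
(3,1): →(2,1)(W), (0,1)(W), (3,0)(W) — all W, so L
(3,3): →(2,3)(W), (0,3)(W), (3,2)(W) — all W, so L
(4,4): →(3,4)(W), (1,4)(W), (0,4)(W), (4,3)(W), (4,0)(W) — all W, so L
(4,6): →(3,6)(W), (1,6)(W), (0,6)(W), (4,5)(W), (4,2)(W), (4,1)(W) — all W, so L
(5,5): →(4,5)(W), (2,5)(W), (1,5)(W), (5,4)(W), (5,1)(W), (5,0)(W) — all W, so L
(5,7): →(4,7)(W), (2,7)(W), (1,7)(W), (5,6)(W), (5,3)(W), (5,2)(W) — all W, so L
(6,4): →(5,4)(W), (3,4)(W), (2,4)(W), (6,3)(W), (6,0)(W) — all W, so L
(6,6): →(5,6)(W), (3,6)(W), (2,6)(W), (6,5)(W), (6,2)(W), (6,1)(W) — all W, so L
(7,0): →(6,0)(W), (4,0)(W), (3,0)(W) — all W, so L
(7,2): →(6,2)(W), (4,2)(W), (3,2)(W), (7,1)(W) — all W, so L
(8,1): →(7,1)(W), (5,1)(W), (4,1)(W), (8,0)(W) — all W, so L
(8,3): →(7,3)(W), (5,3)(W), (4,3)(W), (8,2)(W) — all W, so L
Every other cell has at least one move into one of the L cells above, so it is W.
(8,7): the move to (5,7) reaches an L cell, so W
(4,4): one of the L cells justified above, so L
(5,5): one of the L cells justified above, so L

(8,7): W, (4,4): L, (5,5): L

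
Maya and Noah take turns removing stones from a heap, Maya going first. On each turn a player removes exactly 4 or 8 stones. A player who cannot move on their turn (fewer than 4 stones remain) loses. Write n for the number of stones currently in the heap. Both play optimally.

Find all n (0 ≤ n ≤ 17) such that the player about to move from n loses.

0, 1, 2, 3, 12, 13, 14, 15

Label each position W (a win for the player to move) or L (a loss). A position with no legal move is L; any other position is W exactly when some move reaches an L, and L when every move reaches a W.
n=0: no move → L
n=1: no move → L
n=2: no move → L
n=3: no move → L
n=4: reaches L-position 0 → W
n=5: reaches L-position 1 → W
n=6: reaches L-position 2 → W
n=7: reaches L-position 3 → W
n=8: reaches L-position 0 → W
n=9: reaches L-position 1 → W
n=10: reaches L-position 2 → W
n=11: reaches L-position 3 → W
n=12: only reaches 8(W), 4(W), all W → L
n=13: only reaches 9(W), 5(W), all W → L
n=14: only reaches 10(W), 6(W), all W → L
n=15: only reaches 11(W), 7(W), all W → L
n=16: reaches L-position 12 → W
n=17: reaches L-position 13 → W
Reading off the rows marked L gives the requested list; there are 8 such values of n.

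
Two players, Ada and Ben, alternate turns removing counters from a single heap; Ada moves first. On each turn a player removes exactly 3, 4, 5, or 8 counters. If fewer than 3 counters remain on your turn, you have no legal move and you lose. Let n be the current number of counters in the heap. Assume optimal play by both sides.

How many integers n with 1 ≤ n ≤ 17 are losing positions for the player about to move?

Work bottom-up. With no move the player to move loses. Otherwise the position is W if at least one move leads to an L position for the opponent, and L if every move leads to a W.
n=0: no move → L
n=1: no move → L
n=2: no move → L
n=3: reaches L-position 0 → W
n=4: reaches L-position 1 → W
n=5: reaches L-position 2 → W
n=6: reaches L-position 2 → W
n=7: reaches L-position 2 → W
n=8: reaches L-position 0 → W
n=9: reaches L-position 1 → W
n=10: reaches L-position 2 → W
n=11: only reaches 8(W), 7(W), 6(W), 3(W), all W → L
n=12: only reaches 9(W), 8(W), 7(W), 4(W), all W → L
n=13: only reaches 10(W), 9(W), 8(W), 5(W), all W → L
n=14: reaches L-position 11 → W
n=15: reaches L-position 12 → W
n=16: reaches L-position 13 → W
n=17: reaches L-position 13 → W
L entries with 1 ≤ n ≤ 17 (n=0 is outside the asked range and is not counted): n = 1, 2, 11, 12, 13; that makes 5.

5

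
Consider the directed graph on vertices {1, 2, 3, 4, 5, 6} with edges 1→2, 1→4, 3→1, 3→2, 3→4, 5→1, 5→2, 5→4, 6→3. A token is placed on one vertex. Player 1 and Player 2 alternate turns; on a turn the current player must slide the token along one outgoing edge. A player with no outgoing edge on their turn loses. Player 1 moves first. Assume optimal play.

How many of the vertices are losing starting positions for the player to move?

3

Build the W/L table. Terminal = L. A non-terminal position is W if it has a move to some L; otherwise it is L.
Every edge goes from a vertex to one that appears earlier in the order 2, 4, 1, 5, 3, 6, so processing vertices in that order labels each vertex after all of its successors.
2: no outgoing edge → L
4: no outgoing edge → L
1: →4(L), so W
5: →4(L), so W
3: →4(L), so W
6: →3(W) only, which is W, so L
The L vertices are 2, 4, 6; that is 3 in all.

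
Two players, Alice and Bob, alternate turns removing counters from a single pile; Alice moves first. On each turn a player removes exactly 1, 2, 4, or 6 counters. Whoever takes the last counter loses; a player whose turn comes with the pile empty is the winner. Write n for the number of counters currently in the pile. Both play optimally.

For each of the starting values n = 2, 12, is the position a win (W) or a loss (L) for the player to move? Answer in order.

2: W, 12: L

Compute win/loss labels from the base case upward. A position with no move is W. Any other position is W if it can reach an L in one move, else L.
n=0: no move; the opponent has just taken the last counter and therefore loses → W
n=1: L (sole option 0(W) is W)
n=2: W (go to 1, an L position)
n=3: W (go to 1, an L position)
n=4: L (options 3(W), 2(W), 0(W) are all W)
n=5: W (go to 4, an L position)
n=6: W (go to 4, an L position)
n=7: W (go to 1, an L position)
n=8: W (go to 4, an L position)
n=9: L (options 8(W), 7(W), 5(W), 3(W) are all W)
n=10: W (go to 9, an L position)
n=11: W (go to 9, an L position)
n=12: L (options 11(W), 10(W), 8(W), 6(W) are all W)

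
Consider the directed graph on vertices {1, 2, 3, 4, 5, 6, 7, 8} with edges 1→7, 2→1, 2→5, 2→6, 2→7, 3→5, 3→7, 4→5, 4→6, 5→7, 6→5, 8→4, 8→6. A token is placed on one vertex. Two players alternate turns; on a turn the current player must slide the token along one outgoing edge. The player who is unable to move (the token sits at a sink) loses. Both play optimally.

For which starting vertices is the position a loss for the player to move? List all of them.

6, 7

Build the W/L table. Terminal = L. A non-terminal position is W if it has a move to some L; otherwise it is L.
Every edge goes from a vertex to one that appears earlier in the order 7, 1, 5, 6, 4, 2, 3, 8, so processing vertices in that order labels each vertex after all of its successors.
7: no outgoing edge → L
1: →7(L), so W
5: →7(L), so W
6: →5(W) only, which is W, so L
4: →6(L), so W
2: →6(L), so W
3: →7(L), so W
8: →6(L), so W
The losing starting vertices are exactly the entries labelled L in this table (2 of them).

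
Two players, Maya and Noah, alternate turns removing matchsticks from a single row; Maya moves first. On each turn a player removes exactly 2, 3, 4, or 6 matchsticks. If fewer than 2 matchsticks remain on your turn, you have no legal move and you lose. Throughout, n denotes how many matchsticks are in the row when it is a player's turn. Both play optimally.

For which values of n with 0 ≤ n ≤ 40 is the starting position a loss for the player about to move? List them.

0, 1, 8, 9, 16, 17, 24, 25, 32, 33, 40

Compute win/loss labels from the base case upward. A position with no move is L. Any other position is W if it can reach an L in one move, else L.
n=0: no move → L
n=1: no move → L
n=2: →0(L), so W
n=3: →1(L), so W
n=4: →1(L), so W
n=5: →1(L), so W
n=6: →0(L), so W
n=7: →1(L), so W
n=8: →6(W), 5(W), 4(W), 2(W) — all W, so L
n=9: →7(W), 6(W), 5(W), 3(W) — all W, so L
n=10: →8(L), so W
n=11: →9(L), so W
n=12: →9(L), so W
n=13: →9(L), so W
n=14: →8(L), so W
n=15: →9(L), so W
n=16: →14(W), 13(W), 12(W), 10(W) — all W, so L
n=17: →15(W), 14(W), 13(W), 11(W) — all W, so L
n=18: →16(L), so W
n=19: →17(L), so W
n=20: →17(L), so W
n=21: →17(L), so W
n=22: →16(L), so W
n=23: →17(L), so W
n=24: →22(W), 21(W), 20(W), 18(W) — all W, so L
n=25: →23(W), 22(W), 21(W), 19(W) — all W, so L
n=26: →24(L), so W
n=27: →25(L), so W
n=28: →25(L), so W
n=29: →25(L), so W
n=30: →24(L), so W
n=31: →25(L), so W
n=32: →30(W), 29(W), 28(W), 26(W) — all W, so L
n=33: →31(W), 30(W), 29(W), 27(W) — all W, so L
n=34: →32(L), so W
n=35: →33(L), so W
n=36: →33(L), so W
n=37: →33(L), so W
n=38: →32(L), so W
n=39: →33(L), so W
n=40: →38(W), 37(W), 36(W), 34(W) — all W, so L
The losing starting values of n are exactly the entries labelled L in this table (11 of them).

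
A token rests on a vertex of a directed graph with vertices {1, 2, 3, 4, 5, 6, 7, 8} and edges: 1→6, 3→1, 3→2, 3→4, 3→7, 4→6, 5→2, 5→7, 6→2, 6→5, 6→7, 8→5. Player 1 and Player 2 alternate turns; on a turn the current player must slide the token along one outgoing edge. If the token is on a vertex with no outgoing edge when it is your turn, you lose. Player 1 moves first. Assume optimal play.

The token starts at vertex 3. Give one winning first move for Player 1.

Move to 1.

Work bottom-up. With no move the player to move loses. Otherwise the position is W if at least one move leads to an L position for the opponent, and L if every move leads to a W.
Every edge goes from a vertex to one that appears earlier in the order 2, 7, 5, 6, 4, 1, 8, 3, so processing vertices in that order labels each vertex after all of its successors.
2: no outgoing edge → L
7: no outgoing edge → L
5: can move to 7, which is L ⇒ W
6: can move to 7, which is L ⇒ W
4: the only move is to 6(W), a W ⇒ L
1: the only move is to 6(W), a W ⇒ L
8: the only move is to 5(W), a W ⇒ L
3: can move to 1, which is L ⇒ W
From 3, the L positions reachable in one move are: 1, 4, 7, 2. Any move reaching one of these is winning.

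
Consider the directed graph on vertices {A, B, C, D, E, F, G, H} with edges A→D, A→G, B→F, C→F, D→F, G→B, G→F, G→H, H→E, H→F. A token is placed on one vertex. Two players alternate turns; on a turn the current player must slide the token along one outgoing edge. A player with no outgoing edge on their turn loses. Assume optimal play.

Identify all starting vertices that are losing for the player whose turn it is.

Work bottom-up. With no move the player to move loses. Otherwise the position is W if at least one move leads to an L position for the opponent, and L if every move leads to a W.
Every edge goes from a vertex to one that appears earlier in the order F, E, B, D, H, G, A, C, so processing vertices in that order labels each vertex after all of its successors.
F: no outgoing edge → L
E: no outgoing edge → L
B: W (go to F, an L position)
D: W (go to F, an L position)
H: W (go to E, an L position)
G: W (go to F, an L position)
A: L (options G(W), D(W) are all W)
C: W (go to F, an L position)
The losing starting vertices are exactly the entries labelled L in this table (3 of them).

A, E, F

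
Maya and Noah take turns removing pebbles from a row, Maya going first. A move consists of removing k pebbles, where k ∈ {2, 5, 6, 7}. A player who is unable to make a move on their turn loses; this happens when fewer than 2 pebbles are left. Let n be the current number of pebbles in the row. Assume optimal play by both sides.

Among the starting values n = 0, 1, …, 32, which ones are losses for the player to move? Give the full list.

Compute win/loss labels from the base case upward. A position with no move is L. Any other position is W if it can reach an L in one move, else L.
n=0: no move → L
n=1: no move → L
n=2: reaches L-position 0 → W
n=3: reaches L-position 1 → W
n=4: only reaches 2(W), which is W → L
n=5: reaches L-position 0 → W
n=6: reaches L-position 4 → W
n=7: reaches L-position 1 → W
n=8: reaches L-position 1 → W
n=9: reaches L-position 4 → W
n=10: reaches L-position 4 → W
n=11: reaches L-position 4 → W
n=12: only reaches 10(W), 7(W), 6(W), 5(W), all W → L
n=13: only reaches 11(W), 8(W), 7(W), 6(W), all W → L
n=14: reaches L-position 12 → W
n=15: reaches L-position 13 → W
n=16: only reaches 14(W), 11(W), 10(W), 9(W), all W → L
n=17: reaches L-position 12 → W
n=18: reaches L-position 16 → W
n=19: reaches L-position 13 → W
n=20: reaches L-position 13 → W
n=21: reaches L-position 16 → W
n=22: reaches L-position 16 → W
n=23: reaches L-position 16 → W
n=24: only reaches 22(W), 19(W), 18(W), 17(W), all W → L
n=25: only reaches 23(W), 20(W), 19(W), 18(W), all W → L
n=26: reaches L-position 24 → W
n=27: reaches L-position 25 → W
n=28: only reaches 26(W), 23(W), 22(W), 21(W), all W → L
n=29: reaches L-position 24 → W
n=30: reaches L-position 28 → W
n=31: reaches L-position 25 → W
n=32: reaches L-position 25 → W
Reading off the rows marked L gives the requested list; there are 9 such values of n.

0, 1, 4, 12, 13, 16, 24, 25, 28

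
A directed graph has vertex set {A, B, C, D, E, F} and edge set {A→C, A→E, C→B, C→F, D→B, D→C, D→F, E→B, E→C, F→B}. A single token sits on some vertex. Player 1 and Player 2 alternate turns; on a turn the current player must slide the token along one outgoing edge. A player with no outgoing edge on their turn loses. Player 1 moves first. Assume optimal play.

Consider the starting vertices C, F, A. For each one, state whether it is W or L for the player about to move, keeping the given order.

C: W, F: W, A: L

Label each position W (a win for the player to move) or L (a loss). A position with no legal move is L; any other position is W exactly when some move reaches an L, and L when every move reaches a W.
Every edge goes from a vertex to one that appears earlier in the order B, F, C, E, D, A, so processing vertices in that order labels each vertex after all of its successors.
B: no outgoing edge → L
F: W (go to B, an L position)
C: W (go to B, an L position)
E: W (go to B, an L position)
D: W (go to B, an L position)
A: L (options E(W), C(W) are all W)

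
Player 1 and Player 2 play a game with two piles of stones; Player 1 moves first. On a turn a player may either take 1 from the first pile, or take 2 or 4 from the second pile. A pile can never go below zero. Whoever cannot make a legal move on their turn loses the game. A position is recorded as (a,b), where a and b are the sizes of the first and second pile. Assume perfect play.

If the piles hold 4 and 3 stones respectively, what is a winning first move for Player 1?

Move to (3,3).

Use the standard recursion: the mover loses at a terminal position; elsewhere, the mover wins exactly when some move hands the opponent an L position.
No move ever increases a pile, so every position that can arise here has a ≤ 4 and b ≤ 3; it is enough to label the cells with 0 ≤ a ≤ 4 and 0 ≤ b ≤ 3.
Every move lowers a or b (never raises either), so fill the grid row by row in increasing a, and left to right within a row: each cell's successors are then already labelled.
      b=0  b=1  b=2  b=3
a=0:    L    L    W    W
a=1:    W    W    L    L
a=2:    L    L    W    W
a=3:    W    W    L    L
a=4:    L    L    W    W
Cells with no legal move (terminal, hence L): (0,0), (0,1).
The remaining L cells, each justified by listing all of its moves:
(1,2): moves to (0,2)(W), (1,0)(W); every one is W ⇒ L
(1,3): moves to (0,3)(W), (1,1)(W); every one is W ⇒ L
(2,0): the only move is to (1,0)(W), a W ⇒ L
(2,1): the only move is to (1,1)(W), a W ⇒ L
(3,2): moves to (2,2)(W), (3,0)(W); every one is W ⇒ L
(3,3): moves to (2,3)(W), (3,1)(W); every one is W ⇒ L
(4,0): the only move is to (3,0)(W), a W ⇒ L
(4,1): the only move is to (3,1)(W), a W ⇒ L
Every other cell has at least one move into one of the L cells above, so it is W.
From (4,3), the L positions reachable in one move are: (3,3), (4,1). Any move reaching one of these is winning.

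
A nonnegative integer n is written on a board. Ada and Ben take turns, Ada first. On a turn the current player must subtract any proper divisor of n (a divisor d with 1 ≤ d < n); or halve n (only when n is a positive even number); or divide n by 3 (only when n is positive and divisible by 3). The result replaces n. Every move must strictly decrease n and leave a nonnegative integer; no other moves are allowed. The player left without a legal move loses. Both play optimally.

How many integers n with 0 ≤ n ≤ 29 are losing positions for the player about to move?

13

Use the standard recursion: the mover loses at a terminal position; elsewhere, the mover wins exactly when some move hands the opponent an L position.
n=0: no move → L
n=1: no move → L
n=2: W (go to 1, an L position)
n=3: W (go to 1, an L position)
n=4: L (options 2(W), 3(W) are all W)
n=5: W (go to 4, an L position)
n=6: W (go to 4, an L position)
n=7: L (sole option 6(W) is W)
n=8: W (go to 4, an L position)
n=9: L (options 3(W), 6(W), 8(W) are all W)
n=10: W (go to 9, an L position)
n=11: L (sole option 10(W) is W)
n=12: W (go to 4, an L position)
n=13: L (sole option 12(W) is W)
n=14: W (go to 7, an L position)
n=15: L (options 5(W), 10(W), 12(W), 14(W) are all W)
n=16: W (go to 15, an L position)
n=17: L (sole option 16(W) is W)
n=18: W (go to 9, an L position)
n=19: L (sole option 18(W) is W)
n=20: W (go to 15, an L position)
n=21: W (go to 7, an L position)
n=22: W (go to 11, an L position)
n=23: L (sole option 22(W) is W)
n=24: W (go to 23, an L position)
n=25: L (options 20(W), 24(W) are all W)
n=26: W (go to 13, an L position)
n=27: W (go to 9, an L position)
n=28: L (options 14(W), 21(W), 24(W), 26(W), 27(W) are all W)
n=29: W (go to 28, an L position)
L entries with 0 ≤ n ≤ 29: n = 0, 1, 4, 7, 9, 11, 13, 15, 17, 19, 23, 25, 28; that makes 13.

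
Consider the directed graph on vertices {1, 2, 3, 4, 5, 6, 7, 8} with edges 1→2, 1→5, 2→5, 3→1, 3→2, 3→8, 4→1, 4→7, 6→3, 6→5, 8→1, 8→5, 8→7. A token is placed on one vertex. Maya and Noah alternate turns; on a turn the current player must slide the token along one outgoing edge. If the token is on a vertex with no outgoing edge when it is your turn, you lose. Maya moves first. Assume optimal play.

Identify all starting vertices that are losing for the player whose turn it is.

3, 5, 7

Build the W/L table. Terminal = L. A non-terminal position is W if it has a move to some L; otherwise it is L.
Every edge goes from a vertex to one that appears earlier in the order 5, 7, 2, 1, 8, 4, 3, 6, so processing vertices in that order labels each vertex after all of its successors.
5: no outgoing edge → L
7: no outgoing edge → L
2: can move to 5, which is L ⇒ W
1: can move to 5, which is L ⇒ W
8: can move to 7, which is L ⇒ W
4: can move to 7, which is L ⇒ W
3: moves to 8(W), 1(W), 2(W); every one is W ⇒ L
6: can move to 3, which is L ⇒ W
The losing starting vertices are exactly the entries labelled L in this table (3 of them).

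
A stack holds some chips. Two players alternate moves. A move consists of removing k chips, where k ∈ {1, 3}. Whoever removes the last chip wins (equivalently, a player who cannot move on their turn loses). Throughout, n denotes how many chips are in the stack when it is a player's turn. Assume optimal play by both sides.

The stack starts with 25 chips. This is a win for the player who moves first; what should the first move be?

Remove 1, leaving 24.

Classify positions by backward induction: terminal positions (no move available) are L. From any other position, the mover wins iff some move reaches an L.
n=0: no move → L
n=1: can move to 0, which is L ⇒ W
n=2: the only move is to 1(W), a W ⇒ L
n=3: can move to 2, which is L ⇒ W
n=4: moves to 3(W), 1(W); every one is W ⇒ L
n=5: can move to 4, which is L ⇒ W
n=6: moves to 5(W), 3(W); every one is W ⇒ L
n=7: can move to 6, which is L ⇒ W
n=8: moves to 7(W), 5(W); every one is W ⇒ L
n=9: can move to 8, which is L ⇒ W
n=10: moves to 9(W), 7(W); every one is W ⇒ L
n=11: can move to 10, which is L ⇒ W
n=12: moves to 11(W), 9(W); every one is W ⇒ L
n=13: can move to 12, which is L ⇒ W
n=14: moves to 13(W), 11(W); every one is W ⇒ L
n=15: can move to 14, which is L ⇒ W
n=16: moves to 15(W), 13(W); every one is W ⇒ L
n=17: can move to 16, which is L ⇒ W
n=18: moves to 17(W), 15(W); every one is W ⇒ L
n=19: can move to 18, which is L ⇒ W
n=20: moves to 19(W), 17(W); every one is W ⇒ L
n=21: can move to 20, which is L ⇒ W
n=22: moves to 21(W), 19(W); every one is W ⇒ L
n=23: can move to 22, which is L ⇒ W
n=24: moves to 23(W), 21(W); every one is W ⇒ L
n=25: can move to 24, which is L ⇒ W
From 25, the L positions reachable in one move are: 24, 22. Any move reaching one of these is winning.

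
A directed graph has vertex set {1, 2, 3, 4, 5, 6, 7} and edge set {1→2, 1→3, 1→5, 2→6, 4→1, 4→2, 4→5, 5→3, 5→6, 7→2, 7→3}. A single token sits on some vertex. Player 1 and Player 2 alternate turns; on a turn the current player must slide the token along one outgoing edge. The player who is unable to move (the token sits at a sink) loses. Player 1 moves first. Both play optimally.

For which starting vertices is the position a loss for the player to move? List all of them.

3, 4, 6

Work bottom-up. With no move the player to move loses. Otherwise the position is W if at least one move leads to an L position for the opponent, and L if every move leads to a W.
Every edge goes from a vertex to one that appears earlier in the order 6, 3, 2, 5, 1, 7, 4, so processing vertices in that order labels each vertex after all of its successors.
6: no outgoing edge → L
3: no outgoing edge → L
2: W (go to 6, an L position)
5: W (go to 3, an L position)
1: W (go to 3, an L position)
7: W (go to 3, an L position)
4: L (options 1(W), 5(W), 2(W) are all W)
Reading off the rows marked L gives the requested list; there are 3 such vertices.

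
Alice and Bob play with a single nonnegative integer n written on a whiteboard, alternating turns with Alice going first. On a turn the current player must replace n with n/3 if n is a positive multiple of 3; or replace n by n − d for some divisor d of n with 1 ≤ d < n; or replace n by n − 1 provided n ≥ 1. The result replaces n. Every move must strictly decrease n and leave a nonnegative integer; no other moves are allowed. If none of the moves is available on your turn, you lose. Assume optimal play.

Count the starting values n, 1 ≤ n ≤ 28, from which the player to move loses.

11

Compute win/loss labels from the base case upward. A position with no move is L. Any other position is W if it can reach an L in one move, else L.
n=0: no move → L
n=1: →0(L), so W
n=2: →1(W) only, which is W, so L
n=3: →2(L), so W
n=4: →2(L), so W
n=5: →4(W) only, which is W, so L
n=6: →2(L), so W
n=7: →6(W) only, which is W, so L
n=8: →7(L), so W
n=9: →3(W), 6(W), 8(W) — all W, so L
n=10: →5(L), so W
n=11: →10(W) only, which is W, so L
n=12: →9(L), so W
n=13: →12(W) only, which is W, so L
n=14: →7(L), so W
n=15: →5(L), so W
n=16: →8(W), 12(W), 14(W), 15(W) — all W, so L
n=17: →16(L), so W
n=18: →9(L), so W
n=19: →18(W) only, which is W, so L
n=20: →16(L), so W
n=21: →7(L), so W
n=22: →11(L), so W
n=23: →22(W) only, which is W, so L
n=24: →16(L), so W
n=25: →20(W), 24(W) — all W, so L
n=26: →13(L), so W
n=27: →9(L), so W
n=28: →14(W), 21(W), 24(W), 26(W), 27(W) — all W, so L
L entries with 1 ≤ n ≤ 28 (n=0 is outside the asked range and is not counted): n = 2, 5, 7, 9, 11, 13, 16, 19, 23, 25, 28; that makes 11.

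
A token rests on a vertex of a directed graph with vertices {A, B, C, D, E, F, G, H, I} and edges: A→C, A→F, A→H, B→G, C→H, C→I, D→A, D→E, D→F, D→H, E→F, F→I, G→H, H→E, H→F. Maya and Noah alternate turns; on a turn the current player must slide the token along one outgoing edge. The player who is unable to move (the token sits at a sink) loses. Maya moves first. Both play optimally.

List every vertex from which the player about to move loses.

Positions with no move are L. A position that does have a move is losing for the player to move precisely when every available move leads to a winning position for the opponent. Fill in the labels:
Every edge goes from a vertex to one that appears earlier in the order I, F, E, H, C, A, D, G, B, so processing vertices in that order labels each vertex after all of its successors.
I: no outgoing edge → L
F: reaches L-position I → W
E: only reaches F(W), which is W → L
H: reaches L-position E → W
C: reaches L-position I → W
A: only reaches C(W), H(W), F(W), all W → L
D: reaches L-position A → W
G: only reaches H(W), which is W → L
B: reaches L-position G → W
Reading off the rows marked L gives the requested list; there are 4 such vertices.

A, E, G, I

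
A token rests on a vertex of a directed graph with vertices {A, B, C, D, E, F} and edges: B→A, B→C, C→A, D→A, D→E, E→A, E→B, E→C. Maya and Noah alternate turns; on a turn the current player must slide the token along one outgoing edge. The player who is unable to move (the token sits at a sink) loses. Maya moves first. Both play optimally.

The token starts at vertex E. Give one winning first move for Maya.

Move to A.

Build the W/L table. Terminal = L. A non-terminal position is W if it has a move to some L; otherwise it is L.
Every edge goes from a vertex to one that appears earlier in the order F, A, C, B, E, D, so processing vertices in that order labels each vertex after all of its successors.
F: no outgoing edge → L
A: no outgoing edge → L
C: W (go to A, an L position)
B: W (go to A, an L position)
E: W (go to A, an L position)
D: W (go to A, an L position)
From E, the L positions reachable in one move are: A.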